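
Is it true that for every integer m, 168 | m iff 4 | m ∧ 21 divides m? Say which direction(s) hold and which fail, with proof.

Forward direction. If 168 ∣ m, write m = 168q. Since 168 = 42·4, m = 4·(42q), so 4 ∣ m; and since 168 = 8·21, m = 21·(8q), so 21 ∣ m.

Converse. This fails: take m = 84. Both 4 ∣ 84 and 21 ∣ 84, yet 84 is not a multiple of 168 (since 84 = 0·168 + 84), so 168 ∤ 84.

Only the forward implication holds.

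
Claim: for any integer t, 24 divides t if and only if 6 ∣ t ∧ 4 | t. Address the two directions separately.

[⇒] If 24 ∣ t, write t = 24q. Since 24 = 4·6, t = 6·(4q), so 6 ∣ t; and since 24 = 6·4, t = 4·(6q), so 4 ∣ t.

[⇐] This fails: take t = 12. Both 6 ∣ 12 and 4 ∣ 12, yet 12 is not a multiple of 24 (since 12 = 0·24 + 12), so 24 ∤ 12.

Only the forward direction holds.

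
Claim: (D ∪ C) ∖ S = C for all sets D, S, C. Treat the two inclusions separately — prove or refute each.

(⊆) fails and (⊇) fails.

(⊆) This inclusion fails. Take D = {1}, S = ∅, C = ∅; then 1 ∈ (D ∪ C) ∖ S but 1 ∉ C.

(⊇) This inclusion fails. Take D = ∅, S = {1}, C = {1}; then 1 ∈ C but 1 ∉ (D ∪ C) ∖ S.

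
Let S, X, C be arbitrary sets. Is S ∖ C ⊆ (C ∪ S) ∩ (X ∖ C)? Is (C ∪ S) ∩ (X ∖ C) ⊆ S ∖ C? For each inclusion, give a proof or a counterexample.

The sets are not equal: only the reverse inclusion holds.

(⟹) This inclusion fails. Take S = {1}, X = ∅, C = ∅; then 1 ∈ S ∖ C but 1 ∉ (C ∪ S) ∩ (X ∖ C).

(⟸) Let x ∈ (C ∪ S) ∩ (X ∖ C). Then x ∈ S ∩ X and x ∉ C, from which x ∈ S ∖ C.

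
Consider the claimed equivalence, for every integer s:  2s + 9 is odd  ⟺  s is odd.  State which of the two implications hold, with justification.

Not equivalent: only (⇐) holds.

Forward direction. This fails: take s = 2. Then 2s + 9 = 13, which is odd, yet s = 2 is even, not odd.

Converse. Suppose s is odd. Since 2 is even, 2s is even for every s, so 2s + 9 has the same parity as 9, which is odd. Hence 2s + 9 is odd.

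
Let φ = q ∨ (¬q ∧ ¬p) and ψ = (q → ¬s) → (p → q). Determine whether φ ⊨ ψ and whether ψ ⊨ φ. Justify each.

Both directions hold.

(→) Assume the antecedent. If q is true, (q → ¬s) → (p → q) reduces to true regardless of the other variables. If q is false, the antecedent forces (s = F, q = F, p = F) or (s = T, q = F, p = F), and (q → ¬s) → (p → q) holds there. Either way (q → ¬s) → (p → q) holds.

(←) Assume the antecedent. If q is true, q ∨ (¬q ∧ ¬p) reduces to true regardless of the other variables. If q is false, the antecedent forces (s = F, q = F, p = F) or (s = T, q = F, p = F), and q ∨ (¬q ∧ ¬p) holds there. Either way q ∨ (¬q ∧ ¬p) holds.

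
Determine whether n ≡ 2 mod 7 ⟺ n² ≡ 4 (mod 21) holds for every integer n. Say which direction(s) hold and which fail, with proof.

Both directions fail.

(→) This fails: take n = 9. Then 9 ≡ 2 (mod 7), but 9² = 81 ≡ 18 (mod 21), not 4.

(←) This fails: take n = 5. Then 5² = 25 ≡ 4 (mod 21), yet 5 ≡ 5 (mod 7), not 2.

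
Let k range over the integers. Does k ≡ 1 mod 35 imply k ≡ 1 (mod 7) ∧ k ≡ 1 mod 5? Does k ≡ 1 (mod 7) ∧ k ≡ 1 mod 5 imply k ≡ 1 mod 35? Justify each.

Both directions hold.

[⇒] Suppose k ≡ 1 (mod 35); write k = 35j + 1. Since 7 ∣ 35, reducing mod 7 gives k ≡ 1 (mod 7); since 5 ∣ 35, reducing mod 5 gives k ≡ 1 (mod 5).

[⇐] Conversely, if k ≡ 1 (mod 7) and k ≡ 1 (mod 5), then by the Chinese remainder theorem k ≡ 1 (mod 35). This is exactly k ≡ 1 (mod 35).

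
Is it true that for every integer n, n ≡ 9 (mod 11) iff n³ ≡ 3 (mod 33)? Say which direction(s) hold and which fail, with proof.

Not equivalent: only (⇐) holds.

(←) The residues r modulo 33 with r³ ≡ 3 (mod 33) are exactly {9}, and each is ≡ 9 (mod 11).

(→) This fails: take n = 20. Then 20 ≡ 9 (mod 11), but 20³ = 8000 ≡ 14 (mod 33), not 3.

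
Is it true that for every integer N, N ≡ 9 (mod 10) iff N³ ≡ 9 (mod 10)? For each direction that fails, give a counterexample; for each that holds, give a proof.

Both directions hold; the statement is true.

(⇐) Suppose N³ ≡ 9 (mod 10). The only residue r in {0, …, 9} with r³ ≡ 9 (mod 10) is r = 9, so N ≡ 9 (mod 10).

(⇒) Suppose N ≡ 9 (mod 10). Write N = 10j + 9. Then (10j + 9)³ = 1000j³ + 2700j² + 2430j + 729 = 10(100j³ + 270j² + 243j + 72) + 9, so N³ ≡ 9 (mod 10).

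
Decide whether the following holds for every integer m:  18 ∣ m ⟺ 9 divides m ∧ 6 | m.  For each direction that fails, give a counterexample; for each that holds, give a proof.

(←) Suppose 9 ∣ m and 6 ∣ m. Any common multiple of 9 and 6 is a multiple of their lcm; here lcm(9, 6) = 9·6/gcd(9, 6) = 54/3 = 18, so 18 ∣ m.

(→) If 18 ∣ m, write m = 18q. Since 18 = 2·9, m = 9·(2q), so 9 ∣ m; and since 18 = 3·6, m = 6·(3q), so 6 ∣ m.

The biconditional holds.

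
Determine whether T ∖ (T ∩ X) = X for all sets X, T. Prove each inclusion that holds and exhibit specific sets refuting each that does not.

(⟹) This inclusion fails. Take X = ∅, T = {1}; then 1 ∈ T ∖ (T ∩ X) but 1 ∉ X.

(⟸) This inclusion fails. Take X = {1}, T = ∅; then 1 ∈ X but 1 ∉ T ∖ (T ∩ X).

Neither inclusion holds.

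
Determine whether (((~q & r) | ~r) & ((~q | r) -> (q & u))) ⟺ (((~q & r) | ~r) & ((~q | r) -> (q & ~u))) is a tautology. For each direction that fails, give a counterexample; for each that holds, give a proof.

Both directions hold.

(⟹) Assume the antecedent. If u is true, the antecedent forces (u = T, r = F, q = T), and the consequent holds there. If u is false, the antecedent forces (u = F, r = F, q = T), and the consequent holds there. Either way the consequent holds.

(⟸) Assume the antecedent. If u is true, the antecedent forces (u = T, r = F, q = T), and the consequent holds there. If u is false, the antecedent forces (u = F, r = F, q = T), and the consequent holds there. Either way the consequent holds.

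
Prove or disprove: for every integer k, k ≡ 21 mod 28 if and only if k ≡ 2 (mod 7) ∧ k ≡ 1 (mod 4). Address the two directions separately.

Forward direction. This fails: k = 21 gives 21 ≡ 21 (mod 28) but 21 ≡ 0 (mod 7), so the conjunction on the right does not hold.

Converse. This fails: k = 9 satisfies both congruences on the right (9 ≡ 2 mod 7 and 9 ≡ 1 mod 4) yet 9 ≡ 9 (mod 28), not 21.

Both directions fail.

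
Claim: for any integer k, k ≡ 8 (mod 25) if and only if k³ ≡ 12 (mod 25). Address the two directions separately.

[⇒] Suppose k ≡ 8 (mod 25). Write k = 25j + 8. Then (25j + 8)³ = 15625j³ + 15000j² + 4800j + 512 = 25(625j³ + 600j² + 192j + 20) + 12, so k³ ≡ 12 (mod 25).

[⇐] Conversely, suppose k³ ≡ 12 (mod 25). The only residue r in {0, …, 24} with r³ ≡ 12 (mod 25) is r = 8, so k ≡ 8 (mod 25).

Both directions hold.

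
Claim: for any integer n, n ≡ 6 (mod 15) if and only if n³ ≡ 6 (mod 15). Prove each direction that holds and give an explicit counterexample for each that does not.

Both implications hold.

Forward direction. Suppose n ≡ 6 (mod 15). Write n = 15j + 6. Then (15j + 6)³ = 3375j³ + 4050j² + 1620j + 216 = 15(225j³ + 270j² + 108j + 14) + 6, so n³ ≡ 6 (mod 15).

Converse. Suppose n³ ≡ 6 (mod 15). The only residue r in {0, …, 14} with r³ ≡ 6 (mod 15) is r = 6, so n ≡ 6 (mod 15).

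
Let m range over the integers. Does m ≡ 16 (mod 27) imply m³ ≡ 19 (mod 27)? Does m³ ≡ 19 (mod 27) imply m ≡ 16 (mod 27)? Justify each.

(⇒) Suppose m ≡ 16 (mod 27). Write m = 27j + 16. Then (27j + 16)³ = 19683j³ + 34992j² + 20736j + 4096 = 27(729j³ + 1296j² + 768j + 151) + 19, so m³ ≡ 19 (mod 27).

(⇐) This fails: take m = 7. Then 7³ = 343 ≡ 19 (mod 27), yet 7 ≡ 7 (mod 27), not 16.

The forward direction holds; the converse fails.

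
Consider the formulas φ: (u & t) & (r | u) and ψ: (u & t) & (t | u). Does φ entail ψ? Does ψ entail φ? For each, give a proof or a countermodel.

(⟸) Assume the antecedent. If t is true, the antecedent forces (t = T, r = F, u = T) or (t = T, r = T, u = T), and (u & t) & (r | u) holds there. If t is false, the antecedent cannot hold. Either way (u & t) & (r | u) holds.

(⟹) Assume the antecedent. If t is true, the antecedent forces (t = T, r = F, u = T) or (t = T, r = T, u = T), and (u & t) & (t | u) holds there. If t is false, the antecedent cannot hold. Either way (u & t) & (t | u) holds.

The biconditional holds.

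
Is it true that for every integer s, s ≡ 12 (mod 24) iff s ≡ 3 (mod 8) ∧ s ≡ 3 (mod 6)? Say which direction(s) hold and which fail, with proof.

(→) This fails: s = 12 gives 12 ≡ 12 (mod 24) but 12 ≡ 4 (mod 8), so the conjunction on the right does not hold.

(←) This fails: s = 3 satisfies both congruences on the right (3 ≡ 3 mod 8 and 3 ≡ 3 mod 6) yet 3 ≡ 3 (mod 24), not 12.

Neither implication holds.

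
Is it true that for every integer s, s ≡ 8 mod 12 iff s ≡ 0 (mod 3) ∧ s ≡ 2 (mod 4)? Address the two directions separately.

Neither implication holds.

[⇒] This fails: s = 8 gives 8 ≡ 8 (mod 12) but 8 ≡ 2 (mod 3), so the conjunction on the right does not hold.

[⇐] This fails: s = 6 satisfies both congruences on the right (6 ≡ 0 mod 3 and 6 ≡ 2 mod 4) yet 6 ≡ 6 (mod 12), not 8.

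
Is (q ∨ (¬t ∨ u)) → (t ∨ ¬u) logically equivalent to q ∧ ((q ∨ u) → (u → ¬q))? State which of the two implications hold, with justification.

(→) This fails. Under t = F, q = F, u = F, the left side is true but the right side is false.

(←) Assume the antecedent. If t is true, (q ∨ (¬t ∨ u)) → (t ∨ ¬u) reduces to true regardless of the other variables. If t is false, the antecedent forces (t = F, q = T, u = F), and (q ∨ (¬t ∨ u)) → (t ∨ ¬u) holds there. Either way (q ∨ (¬t ∨ u)) → (t ∨ ¬u) holds.

Only the reverse direction holds.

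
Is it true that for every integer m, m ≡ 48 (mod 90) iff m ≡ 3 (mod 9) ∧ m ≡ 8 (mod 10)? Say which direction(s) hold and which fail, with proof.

(⇒) Suppose m ≡ 48 (mod 90); write m = 90j + 48. Since 9 ∣ 90, reducing mod 9 gives m ≡ 48 ≡ 3 (mod 9); since 10 ∣ 90, reducing mod 10 gives m ≡ 48 ≡ 8 (mod 10).

(⇐) Conversely, if m ≡ 3 (mod 9) and m ≡ 8 (mod 10), then by the Chinese remainder theorem m ≡ 48 (mod 90). This is exactly m ≡ 48 (mod 90).

Equivalent; both directions hold.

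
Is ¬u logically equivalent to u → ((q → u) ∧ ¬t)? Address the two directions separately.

Not equivalent: only (⇒) holds.

(⟹) Assume the antecedent. If t is true, the antecedent forces (t = T, q = F, u = F) or (t = T, q = T, u = F), and u → ((q → u) ∧ ¬t) holds there. If t is false, u → ((q → u) ∧ ¬t) reduces to true regardless of the other variables. Either way u → ((q → u) ∧ ¬t) holds.

(⟸) This fails. Under t = F, q = F, u = T, the left side is false but the right side is true.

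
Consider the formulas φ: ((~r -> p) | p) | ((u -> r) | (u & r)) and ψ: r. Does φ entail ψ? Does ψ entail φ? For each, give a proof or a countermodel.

(⇒) This fails. Under r = F, p = F, u = F, the left side is true but the right side is false.

(⇐) Assume the antecedent. If r is true, the consequent reduces to true regardless of the other variables. If r is false, the antecedent cannot hold. Either way the consequent holds.

(⇒) fails; (⇐) holds.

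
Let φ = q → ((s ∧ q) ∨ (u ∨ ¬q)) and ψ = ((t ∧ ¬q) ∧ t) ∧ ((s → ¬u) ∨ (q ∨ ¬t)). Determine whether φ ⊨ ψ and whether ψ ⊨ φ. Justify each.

(⇒) fails; (⇐) holds.

(←) Assume the antecedent. If q is true, the antecedent cannot hold. If q is false, q → ((s ∧ q) ∨ (u ∨ ¬q)) reduces to true regardless of the other variables. Either way q → ((s ∧ q) ∨ (u ∨ ¬q)) holds.

(→) This fails. Under q = F, t = F, u = F, s = F, the left side is true but the right side is false.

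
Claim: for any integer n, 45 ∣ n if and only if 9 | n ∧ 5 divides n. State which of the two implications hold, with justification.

(⟹) If 45 ∣ n, write n = 45q. Since 45 = 5·9, n = 9·(5q), so 9 ∣ n; and since 45 = 9·5, n = 5·(9q), so 5 ∣ n.

(⟸) Suppose 9 ∣ n and 5 ∣ n. Any common multiple of 9 and 5 is a multiple of their lcm; here gcd(9, 5) = 1, so lcm(9, 5) = 9·5 = 45, so 45 ∣ n.

Both implications hold.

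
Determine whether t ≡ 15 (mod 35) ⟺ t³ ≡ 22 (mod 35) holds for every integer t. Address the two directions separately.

Both directions fail.

Forward direction. This fails: take t = 15. Then 15 ≡ 15 (mod 35), but 15³ = 3375 ≡ 15 (mod 35), not 22.

Converse. This fails: take t = 8. Then 8³ = 512 ≡ 22 (mod 35), yet 8 ≡ 8 (mod 35), not 15.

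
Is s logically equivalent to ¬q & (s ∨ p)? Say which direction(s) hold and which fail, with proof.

Both directions fail.

(⇒) This fails. Under s = T, p = F, q = T, the left side is true but the right side is false.

(⇐) This fails. Under s = F, p = T, q = F, the left side is false but the right side is true.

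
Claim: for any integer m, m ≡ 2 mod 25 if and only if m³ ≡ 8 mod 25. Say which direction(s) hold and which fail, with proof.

(⇒) Suppose m ≡ 2 mod 25. Write m = 25j + 2. Then (25j + 2)³ = 15625j³ + 3750j² + 300j + 8 = 25(625j³ + 150j² + 12j) + 8, so m³ ≡ 8 (mod 25).

(⇐) Conversely, suppose m³ ≡ 8 (mod 25). The only residue r in {0, …, 24} with r³ ≡ 8 (mod 25) is r = 2, so m ≡ 2 (mod 25).

The biconditional holds.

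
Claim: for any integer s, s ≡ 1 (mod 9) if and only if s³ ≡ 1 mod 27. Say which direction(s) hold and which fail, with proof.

(⟹) Suppose s ≡ 1 (mod 9). Working modulo 27, s ∈ {1, 10, 19}; for each such r, r³ ≡ 1 (mod 27).

(⟸) Conversely, the residues r modulo 27 with r³ ≡ 1 (mod 27) are exactly {1, 10, 19}, and each is ≡ 1 (mod 9).

Equivalent; both directions hold.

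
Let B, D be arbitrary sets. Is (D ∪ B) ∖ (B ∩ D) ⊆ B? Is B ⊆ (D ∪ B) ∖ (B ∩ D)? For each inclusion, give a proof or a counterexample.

(⊆) fails and (⊇) fails.

(⟹) This inclusion fails. Take B = ∅, D = {1}; then 1 ∈ (D ∪ B) ∖ (B ∩ D) but 1 ∉ B.

(⟸) This inclusion fails. Take B = {1}, D = {1}; then 1 ∈ B but 1 ∉ (D ∪ B) ∖ (B ∩ D).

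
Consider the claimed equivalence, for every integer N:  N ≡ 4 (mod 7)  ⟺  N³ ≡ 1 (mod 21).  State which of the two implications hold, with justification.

(→) This fails: take N = 11. Then 11 ≡ 4 (mod 7), but 11³ = 1331 ≡ 8 (mod 21), not 1.

(←) This fails: take N = 1. Then 1³ = 1 ≡ 1 (mod 21), yet 1 ≡ 1 (mod 7), not 4.

Neither direction holds.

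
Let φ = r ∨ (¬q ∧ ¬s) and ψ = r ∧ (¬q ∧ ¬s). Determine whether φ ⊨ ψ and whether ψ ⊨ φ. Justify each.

Only the converse holds.

(⇒) This fails. Under s = F, r = F, q = F, the left side is true but the right side is false.

(⇐) Assume the antecedent. If s is true, the antecedent cannot hold. If s is false, the antecedent forces (s = F, r = T, q = F), and r ∨ (¬q ∧ ¬s) holds there. Either way r ∨ (¬q ∧ ¬s) holds.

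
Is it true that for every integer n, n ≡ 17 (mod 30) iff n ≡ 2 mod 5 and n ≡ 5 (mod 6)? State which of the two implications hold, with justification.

Both directions hold; the statement is true.

(⇐) If n ≡ 2 (mod 5) and n ≡ 5 (mod 6), then by the Chinese remainder theorem n ≡ 17 (mod 30). This is exactly n ≡ 17 (mod 30).

(⇒) Suppose n ≡ 17 (mod 30); write n = 30j + 17. Since 5 ∣ 30, reducing mod 5 gives n ≡ 17 ≡ 2 (mod 5); since 6 ∣ 30, reducing mod 6 gives n ≡ 17 ≡ 5 (mod 6).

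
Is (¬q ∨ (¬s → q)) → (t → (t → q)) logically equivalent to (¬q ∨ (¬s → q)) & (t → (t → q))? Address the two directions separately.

(→) Assume the antecedent. If t is true, the antecedent forces (s = F, t = T, q = T) or (s = T, t = T, q = T), and the consequent holds there. If t is false, the consequent reduces to true regardless of the other variables. Either way the consequent holds.

(←) Assume the antecedent. If t is true, the antecedent forces (s = F, t = T, q = T) or (s = T, t = T, q = T), and the consequent holds there. If t is false, the consequent reduces to true regardless of the other variables. Either way the consequent holds.

The biconditional holds.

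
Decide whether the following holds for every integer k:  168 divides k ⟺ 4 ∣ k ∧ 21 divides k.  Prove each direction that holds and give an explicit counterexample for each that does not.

Forward direction. If 168 ∣ k, write k = 168q. Since 168 = 42·4, k = 4·(42q), so 4 ∣ k; and since 168 = 8·21, k = 21·(8q), so 21 ∣ k.

Converse. This fails: take k = 84. Both 4 ∣ 84 and 21 ∣ 84, yet 84 is not a multiple of 168 (since 84 = 0·168 + 84), so 168 ∤ 84.

Not equivalent: only (⇒) holds.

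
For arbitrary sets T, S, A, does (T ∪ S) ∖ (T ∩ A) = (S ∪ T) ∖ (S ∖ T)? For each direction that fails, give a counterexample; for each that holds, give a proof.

Both inclusions fail.

(⟹) This inclusion fails. Take T = ∅, S = {1}, A = ∅; then 1 ∈ (T ∪ S) ∖ (T ∩ A) but 1 ∉ (S ∪ T) ∖ (S ∖ T).

(⟸) This inclusion fails. Take T = {1}, S = ∅, A = {1}; then 1 ∈ (S ∪ T) ∖ (S ∖ T) but 1 ∉ (T ∪ S) ∖ (T ∩ A).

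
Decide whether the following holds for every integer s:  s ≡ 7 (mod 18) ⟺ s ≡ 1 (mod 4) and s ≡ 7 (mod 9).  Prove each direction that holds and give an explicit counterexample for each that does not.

Forward direction. This fails: s = 7 gives 7 ≡ 7 (mod 18) but 7 ≡ 3 (mod 4), so the conjunction on the right does not hold.

Converse. If s ≡ 1 (mod 4) and s ≡ 7 (mod 9), then by the Chinese remainder theorem s ≡ 25 (mod 36). Since 25 ≡ 7 (mod 18) and 18 ∣ 36, we get s ≡ 7 (mod 18).

Only the converse holds.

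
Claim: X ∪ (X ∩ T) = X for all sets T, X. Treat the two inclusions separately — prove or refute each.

(⊆) Let x ∈ X ∪ (X ∩ T). Then either x ∈ X and x ∉ T; or x ∈ T ∩ X. In each case x ∈ X, so X ∪ (X ∩ T) ⊆ X.

(⊇) Let x ∈ X. Then either x ∈ X and x ∉ T; or x ∈ T ∩ X. In each case x ∈ X ∪ (X ∩ T), so X ⊆ X ∪ (X ∩ T).

Both inclusions hold; the sets are equal.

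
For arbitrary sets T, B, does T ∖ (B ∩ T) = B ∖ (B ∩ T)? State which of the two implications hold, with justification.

(⊆) This inclusion fails. Take T = {1}, B = ∅; then 1 ∈ T ∖ (B ∩ T) but 1 ∉ B ∖ (B ∩ T).

(⊇) This inclusion fails. Take T = ∅, B = {1}; then 1 ∈ B ∖ (B ∩ T) but 1 ∉ T ∖ (B ∩ T).

(⊆) fails and (⊇) fails.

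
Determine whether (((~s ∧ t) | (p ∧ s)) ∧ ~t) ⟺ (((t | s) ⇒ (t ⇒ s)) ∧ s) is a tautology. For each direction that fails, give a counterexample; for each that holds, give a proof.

(⇐) This fails. Under t = F, s = T, p = F, the left side is false but the right side is true.

(⇒) Assume the antecedent. If t is true, the antecedent cannot hold. If t is false, the antecedent forces (t = F, s = T, p = T), and ((t | s) ⇒ (t ⇒ s)) ∧ s holds there. Either way ((t | s) ⇒ (t ⇒ s)) ∧ s holds.

(⇒) holds; (⇐) fails.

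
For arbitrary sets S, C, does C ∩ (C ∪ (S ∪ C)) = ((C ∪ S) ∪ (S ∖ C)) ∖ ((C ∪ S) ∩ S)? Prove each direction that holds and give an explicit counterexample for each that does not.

(⊆) fails; (⊇) holds.

(⊆) This inclusion fails. Take S = {1}, C = {1}; then 1 ∈ C ∩ (C ∪ (S ∪ C)) but 1 ∉ ((C ∪ S) ∪ (S ∖ C)) ∖ ((C ∪ S) ∩ S).

(⊇) Let x ∈ ((C ∪ S) ∪ (S ∖ C)) ∖ ((C ∪ S) ∩ S). Then x ∈ C and x ∉ S, from which x ∈ C ∩ (C ∪ (S ∪ C)).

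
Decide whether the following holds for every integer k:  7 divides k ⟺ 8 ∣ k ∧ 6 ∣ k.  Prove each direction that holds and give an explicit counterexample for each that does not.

Neither implication holds.

(⟹) This fails: take k = 7. Certainly 7 ∣ 7, but 8 ∤ 7.

(⟸) This fails: take k = 24. Both 8 ∣ 24 and 6 ∣ 24, yet 24 is not a multiple of 7 (since 24 = 3·7 + 3), so 7 ∤ 24.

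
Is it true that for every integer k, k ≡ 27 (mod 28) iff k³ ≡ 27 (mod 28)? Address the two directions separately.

(⇒) Suppose k ≡ 27 (mod 28). Write k = 28j + 27. Then (28j + 27)³ = 21952j³ + 63504j² + 61236j + 19683 = 28(784j³ + 2268j² + 2187j + 702) + 27, so k³ ≡ 27 (mod 28).

(⇐) This fails: take k = 3. Then 3³ = 27 ≡ 27 (mod 28), yet 3 ≡ 3 (mod 28), not 27.

Not equivalent: only (⇒) holds.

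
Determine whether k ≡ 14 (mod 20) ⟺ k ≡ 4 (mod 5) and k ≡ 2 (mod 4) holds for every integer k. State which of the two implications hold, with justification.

The biconditional holds.

(⇐) If k ≡ 4 (mod 5) and k ≡ 2 (mod 4), then by the Chinese remainder theorem k ≡ 14 (mod 20). This is exactly k ≡ 14 (mod 20).

(⇒) Suppose k ≡ 14 (mod 20); write k = 20j + 14. Since 5 ∣ 20, reducing mod 5 gives k ≡ 14 ≡ 4 (mod 5); since 4 ∣ 20, reducing mod 4 gives k ≡ 14 ≡ 2 (mod 4).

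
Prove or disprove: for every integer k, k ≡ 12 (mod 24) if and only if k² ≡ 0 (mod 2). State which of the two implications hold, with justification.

Only the forward direction holds.

(⇐) This fails: take k = 0. Then 0² = 0 ≡ 0 (mod 2), yet 0 ≡ 0 (mod 24), not 12.

(⇒) Suppose k ≡ 12 (mod 24). Then k² ≡ 12² = 144 (mod 24), and since 2 ∣ 24, also k² ≡ 0 (mod 2).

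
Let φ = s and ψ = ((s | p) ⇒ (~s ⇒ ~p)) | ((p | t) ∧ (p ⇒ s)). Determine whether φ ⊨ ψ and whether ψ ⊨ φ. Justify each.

(⇒) holds; (⇐) fails.

(←) This fails. Under s = F, p = F, t = F, the left side is false but the right side is true.

(→) Assume the antecedent. If s is true, the consequent reduces to true regardless of the other variables. If s is false, the antecedent cannot hold. Either way the consequent holds.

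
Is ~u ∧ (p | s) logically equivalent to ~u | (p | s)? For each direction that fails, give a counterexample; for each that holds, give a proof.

(⇒) holds; (⇐) fails.

(→) Assume the antecedent. If p is true, ~u | (p | s) reduces to true regardless of the other variables. If p is false, the antecedent forces (p = F, u = F, s = T), and ~u | (p | s) holds there. Either way ~u | (p | s) holds.

(←) This fails. Under p = F, u = F, s = F, the left side is false but the right side is true.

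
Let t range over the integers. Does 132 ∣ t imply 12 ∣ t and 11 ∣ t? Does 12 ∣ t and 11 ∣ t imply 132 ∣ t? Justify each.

The biconditional holds.

(→) If 132 ∣ t, write t = 132q. Since 132 = 11·12, t = 12·(11q), so 12 ∣ t; and since 132 = 12·11, t = 11·(12q), so 11 ∣ t.

(←) Suppose 12 ∣ t and 11 ∣ t. Any common multiple of 12 and 11 is a multiple of their lcm; here gcd(12, 11) = 1, so lcm(12, 11) = 12·11 = 132, so 132 ∣ t.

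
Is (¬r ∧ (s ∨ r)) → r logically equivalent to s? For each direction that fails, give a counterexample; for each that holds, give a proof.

Neither implication holds.

Forward direction. This fails. Under s = F, r = F, the left side is true but the right side is false.

Converse. This fails. Under s = T, r = F, the left side is false but the right side is true.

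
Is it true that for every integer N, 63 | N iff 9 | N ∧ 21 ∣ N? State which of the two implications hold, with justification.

[⇒] If 63 ∣ N, write N = 63q. Since 63 = 7·9, N = 9·(7q), so 9 ∣ N; and since 63 = 3·21, N = 21·(3q), so 21 ∣ N.

[⇐] Suppose 9 ∣ N and 21 ∣ N. Any common multiple of 9 and 21 is a multiple of their lcm; here lcm(9, 21) = 9·21/gcd(9, 21) = 189/3 = 63, so 63 ∣ N.

Both directions hold; the statement is true.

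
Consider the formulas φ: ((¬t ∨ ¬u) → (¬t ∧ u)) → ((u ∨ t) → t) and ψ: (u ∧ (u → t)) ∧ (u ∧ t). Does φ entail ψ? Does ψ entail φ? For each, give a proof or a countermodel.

The forward direction fails; the converse holds.

Forward direction. This fails. Under u = F, t = F, the left side is true but the right side is false.

Converse. Assume the antecedent. If u is true, the antecedent forces (u = T, t = T), and the consequent holds there. If u is false, the antecedent cannot hold. Either way the consequent holds.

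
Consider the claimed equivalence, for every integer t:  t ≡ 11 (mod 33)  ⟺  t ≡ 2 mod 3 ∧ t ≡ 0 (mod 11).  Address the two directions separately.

Both directions hold.

(⟹) Suppose t ≡ 11 (mod 33); write t = 33j + 11. Since 3 ∣ 33, reducing mod 3 gives t ≡ 11 ≡ 2 (mod 3); since 11 ∣ 33, reducing mod 11 gives t ≡ 11 ≡ 0 (mod 11).

(⟸) Conversely, if t ≡ 2 (mod 3) and t ≡ 0 (mod 11), then by the Chinese remainder theorem t ≡ 11 (mod 33). This is exactly t ≡ 11 (mod 33).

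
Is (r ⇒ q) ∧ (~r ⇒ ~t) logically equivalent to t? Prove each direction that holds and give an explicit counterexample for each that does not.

(⇒) fails and (⇐) fails.

(⇒) This fails. Under q = F, r = F, t = F, the left side is true but the right side is false.

(⇐) This fails. Under q = F, r = F, t = T, the left side is false but the right side is true.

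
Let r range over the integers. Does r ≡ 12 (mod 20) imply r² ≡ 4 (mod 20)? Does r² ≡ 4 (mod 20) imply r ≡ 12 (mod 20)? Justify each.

(⇒) Suppose r ≡ 12 (mod 20). Write r = 20j + 12. Then (20j + 12)² = 400j² + 480j + 144 = 20(20j² + 24j + 7) + 4, so r² ≡ 4 (mod 20).

(⇐) This fails: take r = 2. Then 2² = 4 ≡ 4 (mod 20), yet 2 ≡ 2 (mod 20), not 12.

Only the forward direction holds.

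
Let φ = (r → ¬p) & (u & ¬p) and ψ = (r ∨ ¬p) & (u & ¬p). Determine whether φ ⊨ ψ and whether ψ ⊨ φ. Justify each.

Both directions hold.

[⇒] Assume the antecedent. If u is true, the antecedent forces (u = T, r = F, p = F) or (u = T, r = T, p = F), and (r ∨ ¬p) & (u & ¬p) holds there. If u is false, the antecedent cannot hold. Either way (r ∨ ¬p) & (u & ¬p) holds.

[⇐] Assume the antecedent. If u is true, the antecedent forces (u = T, r = F, p = F) or (u = T, r = T, p = F), and (r → ¬p) & (u & ¬p) holds there. If u is false, the antecedent cannot hold. Either way (r → ¬p) & (u & ¬p) holds.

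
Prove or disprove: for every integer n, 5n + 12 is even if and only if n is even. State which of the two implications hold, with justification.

Both directions hold.

(⇒) Suppose 5n + 12 is even. Since 5 is odd, 5n and n have the same parity, so 5n + 12 ≡ n + 12 (mod 2). As 12 is even, 5n + 12 is even exactly when n is even. Thus n is even.

(⇐) Conversely, suppose n is even; write n = 2j. Then 5n + 12 = 5·(2j) + 12 = 2·5j + 12, which is even.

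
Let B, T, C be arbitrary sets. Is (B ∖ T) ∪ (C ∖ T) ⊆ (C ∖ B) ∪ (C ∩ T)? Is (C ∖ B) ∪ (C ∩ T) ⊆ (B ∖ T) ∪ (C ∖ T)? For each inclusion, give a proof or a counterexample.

Neither inclusion holds.

Forward inclusion. This inclusion fails. Take B = {1}, T = ∅, C = ∅; then 1 ∈ (B ∖ T) ∪ (C ∖ T) but 1 ∉ (C ∖ B) ∪ (C ∩ T).

Reverse inclusion. This inclusion fails. Take B = ∅, T = {1}, C = {1}; then 1 ∈ (C ∖ B) ∪ (C ∩ T) but 1 ∉ (B ∖ T) ∪ (C ∖ T).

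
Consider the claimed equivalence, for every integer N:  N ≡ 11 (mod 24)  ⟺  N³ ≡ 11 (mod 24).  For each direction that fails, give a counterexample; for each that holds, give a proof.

[⇐] Suppose N³ ≡ 11 (mod 24). The only residue r in {0, …, 23} with r³ ≡ 11 (mod 24) is r = 11, so N ≡ 11 (mod 24).

[⇒] Suppose N ≡ 11 (mod 24). Write N = 24j + 11. Then (24j + 11)³ = 13824j³ + 19008j² + 8712j + 1331 = 24(576j³ + 792j² + 363j + 55) + 11, so N³ ≡ 11 (mod 24).

Equivalent; both directions hold.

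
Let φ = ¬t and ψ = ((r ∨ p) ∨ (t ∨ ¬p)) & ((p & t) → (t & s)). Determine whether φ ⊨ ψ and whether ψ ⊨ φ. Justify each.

(⇒) holds; (⇐) fails.

(←) This fails. Under s = F, p = F, t = T, r = F, the left side is false but the right side is true.

(→) Assume the antecedent. If t is true, the antecedent cannot hold. If t is false, the consequent reduces to true regardless of the other variables. Either way the consequent holds.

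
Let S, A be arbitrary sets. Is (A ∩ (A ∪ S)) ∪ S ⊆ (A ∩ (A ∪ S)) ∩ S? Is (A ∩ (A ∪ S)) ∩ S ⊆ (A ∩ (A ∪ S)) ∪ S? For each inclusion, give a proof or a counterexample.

Forward inclusion. This inclusion fails. Take S = {1}, A = ∅; then 1 ∈ (A ∩ (A ∪ S)) ∪ S but 1 ∉ (A ∩ (A ∪ S)) ∩ S.

Reverse inclusion. Let x ∈ (A ∩ (A ∪ S)) ∩ S. Then x ∈ S ∩ A, from which x ∈ (A ∩ (A ∪ S)) ∪ S.

Only the reverse inclusion holds.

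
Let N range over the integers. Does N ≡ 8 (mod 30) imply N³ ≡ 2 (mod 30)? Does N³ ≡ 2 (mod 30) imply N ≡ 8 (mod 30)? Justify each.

Forward direction. Suppose N ≡ 8 (mod 30). Write N = 30j + 8. Then (30j + 8)³ = 27000j³ + 21600j² + 5760j + 512 = 30(900j³ + 720j² + 192j + 17) + 2, so N³ ≡ 2 (mod 30).

Converse. Suppose N³ ≡ 2 (mod 30). The only residue r in {0, …, 29} with r³ ≡ 2 (mod 30) is r = 8, so N ≡ 8 (mod 30).

Both implications hold.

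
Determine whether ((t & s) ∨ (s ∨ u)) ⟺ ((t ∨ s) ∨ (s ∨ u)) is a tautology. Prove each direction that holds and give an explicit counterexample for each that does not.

Forward direction. Assume the antecedent. If s is true, (t ∨ s) ∨ (s ∨ u) reduces to true regardless of the other variables. If s is false, the antecedent forces (t = F, s = F, u = T) or (t = T, s = F, u = T), and (t ∨ s) ∨ (s ∨ u) holds there. Either way (t ∨ s) ∨ (s ∨ u) holds.

Converse. This fails. Under t = T, s = F, u = F, the left side is false but the right side is true.

(⇒) holds; (⇐) fails.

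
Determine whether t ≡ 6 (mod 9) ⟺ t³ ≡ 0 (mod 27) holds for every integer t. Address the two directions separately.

[⇐] This fails: take t = 0. Then 0³ = 0 ≡ 0 (mod 27), yet 0 ≡ 0 (mod 9), not 6.

[⇒] Suppose t ≡ 6 (mod 9). Working modulo 27, t ∈ {6, 15, 24}; for each such r, r³ ≡ 0 (mod 27).

The forward direction holds; the converse fails.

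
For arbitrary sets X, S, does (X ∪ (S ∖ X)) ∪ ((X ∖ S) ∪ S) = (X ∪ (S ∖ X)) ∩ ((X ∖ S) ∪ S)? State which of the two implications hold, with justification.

Forward inclusion. Let x ∈ (X ∪ (S ∖ X)) ∪ ((X ∖ S) ∪ S). Then either x ∈ X and x ∉ S; or x ∈ S and x ∉ X; or x ∈ X ∩ S. In each case x ∈ (X ∪ (S ∖ X)) ∩ ((X ∖ S) ∪ S), so (X ∪ (S ∖ X)) ∪ ((X ∖ S) ∪ S) ⊆ (X ∪ (S ∖ X)) ∩ ((X ∖ S) ∪ S).

Reverse inclusion. Let x ∈ (X ∪ (S ∖ X)) ∩ ((X ∖ S) ∪ S). Then either x ∈ X and x ∉ S; or x ∈ S and x ∉ X; or x ∈ X ∩ S. In each case x ∈ (X ∪ (S ∖ X)) ∪ ((X ∖ S) ∪ S), so (X ∪ (S ∖ X)) ∩ ((X ∖ S) ∪ S) ⊆ (X ∪ (S ∖ X)) ∪ ((X ∖ S) ∪ S).

Both inclusions hold; the sets are equal.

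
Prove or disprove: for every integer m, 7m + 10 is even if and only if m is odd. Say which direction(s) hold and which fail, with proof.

[⇒] This fails: m = 0 gives 7m + 10 = 10, which is even, but 0 is even, not odd.

[⇐] This also fails: m = 7 is odd, but 7m + 10 = 59 is odd, not even.

Both directions fail.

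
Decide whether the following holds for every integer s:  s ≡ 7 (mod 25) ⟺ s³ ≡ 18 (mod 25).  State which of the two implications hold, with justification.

Forward direction. Suppose s ≡ 7 (mod 25). Write s = 25j + 7. Then (25j + 7)³ = 15625j³ + 13125j² + 3675j + 343 = 25(625j³ + 525j² + 147j + 13) + 18, so s³ ≡ 18 (mod 25).

Converse. Suppose s³ ≡ 18 (mod 25). The only residue r in {0, …, 24} with r³ ≡ 18 (mod 25) is r = 7, so s ≡ 7 (mod 25).

The biconditional holds.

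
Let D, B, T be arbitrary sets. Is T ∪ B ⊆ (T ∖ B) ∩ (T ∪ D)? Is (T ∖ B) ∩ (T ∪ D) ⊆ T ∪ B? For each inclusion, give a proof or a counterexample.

Only the reverse inclusion holds.

Forward inclusion. This inclusion fails. Take D = ∅, B = {1}, T = ∅; then 1 ∈ T ∪ B but 1 ∉ (T ∖ B) ∩ (T ∪ D).

Reverse inclusion. Let x ∈ (T ∖ B) ∩ (T ∪ D). Then either x ∈ T and x ∉ D, B; or x ∈ D ∩ T and x ∉ B. In each case x ∈ T ∪ B, so (T ∖ B) ∩ (T ∪ D) ⊆ T ∪ B.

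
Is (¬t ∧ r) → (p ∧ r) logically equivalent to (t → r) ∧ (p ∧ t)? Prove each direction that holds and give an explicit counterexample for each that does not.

Only the reverse direction holds.

(⟹) This fails. Under r = F, t = F, p = F, the left side is true but the right side is false.

(⟸) Assume the antecedent. If r is true, the antecedent forces (r = T, t = T, p = T), and (¬t ∧ r) → (p ∧ r) holds there. If r is false, the antecedent cannot hold. Either way (¬t ∧ r) → (p ∧ r) holds.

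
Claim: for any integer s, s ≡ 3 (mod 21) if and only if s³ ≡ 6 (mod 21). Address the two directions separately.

Only the forward direction holds.

(⇒) Suppose s ≡ 3 (mod 21). Write s = 21j + 3. Then (21j + 3)³ = 9261j³ + 3969j² + 567j + 27 = 21(441j³ + 189j² + 27j + 1) + 6, so s³ ≡ 6 (mod 21).

(⇐) This fails: take s = 6. Then 6³ = 216 ≡ 6 (mod 21), yet 6 ≡ 6 (mod 21), not 3.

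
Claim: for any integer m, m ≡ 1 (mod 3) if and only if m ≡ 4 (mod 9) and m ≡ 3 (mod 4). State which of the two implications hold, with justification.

Only the converse holds.

[⇒] This fails: m = 1 gives 1 ≡ 1 (mod 3) but 1 ≡ 1 (mod 9), so the conjunction on the right does not hold.

[⇐] Conversely, if m ≡ 4 (mod 9) and m ≡ 3 (mod 4), then by the Chinese remainder theorem m ≡ 31 (mod 36). Since 31 ≡ 1 (mod 3) and 3 ∣ 36, we get m ≡ 1 (mod 3).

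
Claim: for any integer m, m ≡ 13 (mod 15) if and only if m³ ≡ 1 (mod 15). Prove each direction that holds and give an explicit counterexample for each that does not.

[⇒] This fails: take m = 13. Then 13 ≡ 13 (mod 15), but 13³ = 2197 ≡ 7 (mod 15), not 1.

[⇐] This fails: take m = 1. Then 1³ = 1 ≡ 1 (mod 15), yet 1 ≡ 1 (mod 15), not 13.

Both directions fail.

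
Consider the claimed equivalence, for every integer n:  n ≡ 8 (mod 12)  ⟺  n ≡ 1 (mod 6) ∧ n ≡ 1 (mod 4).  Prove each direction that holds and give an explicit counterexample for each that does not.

Both directions fail.

(→) This fails: n = 8 gives 8 ≡ 8 (mod 12) but 8 ≡ 2 (mod 6), so the conjunction on the right does not hold.

(←) This fails: n = 1 satisfies both congruences on the right (1 ≡ 1 mod 6 and 1 ≡ 1 mod 4) yet 1 ≡ 1 (mod 12), not 8.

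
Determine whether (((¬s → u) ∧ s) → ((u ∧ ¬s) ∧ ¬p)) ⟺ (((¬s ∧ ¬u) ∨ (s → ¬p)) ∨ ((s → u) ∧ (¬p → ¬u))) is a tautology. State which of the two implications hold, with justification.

Only the forward direction holds.

(⟹) Assume the antecedent. If p is true, the antecedent forces (p = T, s = F, u = F) or (p = T, s = F, u = T), and the consequent holds there. If p is false, the consequent reduces to true regardless of the other variables. Either way the consequent holds.

(⟸) This fails. Under p = F, s = T, u = F, the left side is false but the right side is true.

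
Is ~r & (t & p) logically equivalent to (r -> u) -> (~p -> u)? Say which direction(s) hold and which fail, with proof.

Only the forward direction holds.

Forward direction. Assume the antecedent. If t is true, the antecedent forces (t = T, u = F, p = T, r = F) or (t = T, u = T, p = T, r = F), and (r -> u) -> (~p -> u) holds there. If t is false, the antecedent cannot hold. Either way (r -> u) -> (~p -> u) holds.

Converse. This fails. Under t = F, u = T, p = F, r = F, the left side is false but the right side is true.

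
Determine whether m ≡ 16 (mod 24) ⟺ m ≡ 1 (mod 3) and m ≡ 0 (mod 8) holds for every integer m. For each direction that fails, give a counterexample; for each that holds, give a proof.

(⇐) If m ≡ 1 (mod 3) and m ≡ 0 (mod 8), then by the Chinese remainder theorem m ≡ 16 (mod 24). This is exactly m ≡ 16 (mod 24).

(⇒) Suppose m ≡ 16 (mod 24); write m = 24j + 16. Since 3 ∣ 24, reducing mod 3 gives m ≡ 16 ≡ 1 (mod 3); since 8 ∣ 24, reducing mod 8 gives m ≡ 16 ≡ 0 (mod 8).

Both implications hold.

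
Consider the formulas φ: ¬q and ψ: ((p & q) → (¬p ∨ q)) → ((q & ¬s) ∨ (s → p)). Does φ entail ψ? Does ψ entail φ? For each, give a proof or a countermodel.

Neither implication holds.

(→) This fails. Under p = F, q = F, s = T, the left side is true but the right side is false.

(←) This fails. Under p = F, q = T, s = F, the left side is false but the right side is true.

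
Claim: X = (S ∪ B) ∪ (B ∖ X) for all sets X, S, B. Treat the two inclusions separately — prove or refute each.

Both inclusions fail.

(⊆) This inclusion fails. Take X = {1}, S = ∅, B = ∅; then 1 ∈ X but 1 ∉ (S ∪ B) ∪ (B ∖ X).

(⊇) This inclusion fails. Take X = ∅, S = {1}, B = ∅; then 1 ∈ (S ∪ B) ∪ (B ∖ X) but 1 ∉ X.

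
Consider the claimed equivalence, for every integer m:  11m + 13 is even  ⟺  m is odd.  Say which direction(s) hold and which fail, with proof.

Equivalent; both directions hold.

(→) Suppose 11m + 13 is even. Since 11 is odd, 11m and m have the same parity, so 11m + 13 ≡ m + 13 (mod 2). As 13 is odd, 11m + 13 is even exactly when m is odd. Thus m is odd.

(←) Conversely, suppose m is odd; write m = 2j + 1. Then 11m + 13 = 11·(2j + 1) + 13 = 2·11j + 24, which is even.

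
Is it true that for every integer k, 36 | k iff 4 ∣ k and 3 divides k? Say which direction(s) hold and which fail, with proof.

(⇒) holds; (⇐) fails.

(⇐) This fails: take k = 12. Both 4 ∣ 12 and 3 ∣ 12, yet 12 is not a multiple of 36 (since 12 = 0·36 + 12), so 36 ∤ 12.

(⇒) If 36 ∣ k, write k = 36q. Since 36 = 9·4, k = 4·(9q), so 4 ∣ k; and since 36 = 12·3, k = 3·(12q), so 3 ∣ k.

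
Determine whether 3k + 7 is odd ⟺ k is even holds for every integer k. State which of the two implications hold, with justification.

Both implications hold.

(⟹) Suppose 3k + 7 is odd. Since 3 is odd, 3k and k have the same parity, so 3k + 7 ≡ k + 7 (mod 2). As 7 is odd, 3k + 7 is odd exactly when k is even. Thus k is even.

(⟸) Conversely, suppose k is even; write k = 2j. Then 3k + 7 = 3·(2j) + 7 = 2·3j + 7, which is odd.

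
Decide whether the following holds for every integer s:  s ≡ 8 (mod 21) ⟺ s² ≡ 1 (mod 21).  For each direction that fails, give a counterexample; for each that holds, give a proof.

Not equivalent: only (⇒) holds.

(⟹) Suppose s ≡ 8 (mod 21). Write s = 21j + 8. Then (21j + 8)² = 441j² + 336j + 64 = 21(21j² + 16j + 3) + 1, so s² ≡ 1 (mod 21).

(⟸) This fails: take s = 1. Then 1² = 1 ≡ 1 (mod 21), yet 1 ≡ 1 (mod 21), not 8.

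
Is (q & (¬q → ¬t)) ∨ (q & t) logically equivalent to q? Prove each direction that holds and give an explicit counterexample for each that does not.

Both directions hold.

(⟹) Assume the antecedent. If t is true, the antecedent forces (t = T, q = T), and q holds there. If t is false, the antecedent forces (t = F, q = T), and q holds there. Either way q holds.

(⟸) Assume the antecedent. If t is true, the antecedent forces (t = T, q = T), and (q & (¬q → ¬t)) ∨ (q & t) holds there. If t is false, the antecedent forces (t = F, q = T), and (q & (¬q → ¬t)) ∨ (q & t) holds there. Either way (q & (¬q → ¬t)) ∨ (q & t) holds.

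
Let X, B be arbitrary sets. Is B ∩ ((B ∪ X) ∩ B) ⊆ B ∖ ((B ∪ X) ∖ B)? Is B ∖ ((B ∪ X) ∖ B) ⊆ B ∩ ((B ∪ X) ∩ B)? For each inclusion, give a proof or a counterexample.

(⟹) Let x ∈ B ∩ ((B ∪ X) ∩ B). Then either x ∈ B and x ∉ X; or x ∈ X ∩ B. In each case x ∈ B ∖ ((B ∪ X) ∖ B), so B ∩ ((B ∪ X) ∩ B) ⊆ B ∖ ((B ∪ X) ∖ B).

(⟸) Let x ∈ B ∖ ((B ∪ X) ∖ B). Then either x ∈ B and x ∉ X; or x ∈ X ∩ B. In each case x ∈ B ∩ ((B ∪ X) ∩ B), so B ∖ ((B ∪ X) ∖ B) ⊆ B ∩ ((B ∪ X) ∩ B).

The two sets are equal.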